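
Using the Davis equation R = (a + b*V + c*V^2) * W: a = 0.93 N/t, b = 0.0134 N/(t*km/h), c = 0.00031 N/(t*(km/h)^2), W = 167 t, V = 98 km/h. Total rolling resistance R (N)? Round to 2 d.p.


b*V = 0.0134 * 98 = 1.3132
c*V^2 = 0.00031 * 9604 = 2.97724
R_per_t = 0.93 + 1.3132 + 2.97724 = 5.22044 N/t
R_total = 5.22044 * 167 = 871.81 N

871.81


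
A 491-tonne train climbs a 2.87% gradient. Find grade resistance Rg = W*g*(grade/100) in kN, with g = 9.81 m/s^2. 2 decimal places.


Rg = W * 9.81 * grade / 100
Rg = 491 * 9.81 * 2.87 / 100
Rg = 4816.71 * 0.0287
Rg = 138.24 kN

138.24


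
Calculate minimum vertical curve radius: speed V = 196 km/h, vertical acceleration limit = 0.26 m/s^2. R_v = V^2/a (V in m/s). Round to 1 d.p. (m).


Convert speed: V = 196 / 3.6 = 54.4444 m/s
V^2 = 2964.1975 m^2/s^2
R_v = 2964.1975 / 0.26
R_v = 11400.8 m

11400.8


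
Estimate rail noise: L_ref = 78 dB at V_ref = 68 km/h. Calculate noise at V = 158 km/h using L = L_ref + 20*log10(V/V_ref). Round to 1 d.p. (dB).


V/V_ref = 158 / 68 = 2.323529
log10(2.323529) = 0.366148
20 * 0.366148 = 7.323
L = 78 + 7.323 = 85.3 dB

85.3


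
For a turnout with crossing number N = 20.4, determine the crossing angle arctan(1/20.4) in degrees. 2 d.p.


1/N = 1/20.4 = 0.04902
angle = arctan(0.04902) = 0.04898 rad
angle = 0.04898 * 180/pi = 2.81 degrees

2.81


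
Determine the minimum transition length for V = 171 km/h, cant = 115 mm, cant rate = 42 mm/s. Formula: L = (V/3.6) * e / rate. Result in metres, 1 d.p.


Convert speed: V = 171 / 3.6 = 47.5 m/s
L = 47.5 * 115 / 42
L = 5462.5 / 42
L = 130.1 m

130.1


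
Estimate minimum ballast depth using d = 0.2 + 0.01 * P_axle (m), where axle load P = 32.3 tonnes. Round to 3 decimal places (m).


d = 0.2 + 0.01 * 32.3
d = 0.2 + 0.323
d = 0.523 m

0.523


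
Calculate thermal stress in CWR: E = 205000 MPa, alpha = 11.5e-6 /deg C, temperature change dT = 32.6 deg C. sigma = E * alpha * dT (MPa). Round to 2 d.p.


sigma = E * alpha * dT
sigma = 205000 * 11.5e-6 * 32.6
sigma = 2.3575 * 32.6
sigma = 76.85 MPa

76.85


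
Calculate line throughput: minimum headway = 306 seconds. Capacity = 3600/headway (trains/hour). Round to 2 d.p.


Capacity = 3600 / headway
Capacity = 3600 / 306
Capacity = 11.76 trains/hour

11.76


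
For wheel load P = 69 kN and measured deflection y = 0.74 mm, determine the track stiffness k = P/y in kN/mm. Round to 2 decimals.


Track stiffness k = P / y
k = 69 / 0.74
k = 93.24 kN/mm

93.24


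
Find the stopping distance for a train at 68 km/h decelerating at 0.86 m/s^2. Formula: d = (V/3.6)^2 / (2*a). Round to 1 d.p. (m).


Convert speed: V = 68 / 3.6 = 18.8889 m/s
V^2 = 356.7901
d = 356.7901 / (2 * 0.86)
d = 356.7901 / 1.72
d = 207.4 m

207.4


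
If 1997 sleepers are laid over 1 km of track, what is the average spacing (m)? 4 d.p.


Spacing = 1000 m / number of sleepers
Spacing = 1000 / 1997
Spacing = 0.5008 m

0.5008


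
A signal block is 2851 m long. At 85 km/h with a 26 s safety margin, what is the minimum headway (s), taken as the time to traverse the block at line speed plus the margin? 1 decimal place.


V = 85 / 3.6 = 23.6111 m/s
Block traversal time = 2851 / 23.6111 = 120.7482 s
Headway = 120.7482 + 26
Headway = 146.7 s

146.7


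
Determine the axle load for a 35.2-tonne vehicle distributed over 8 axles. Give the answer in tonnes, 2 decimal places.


Load per axle = total weight / number of axles
Load = 35.2 / 8
Load = 4.40 tonnes

4.40


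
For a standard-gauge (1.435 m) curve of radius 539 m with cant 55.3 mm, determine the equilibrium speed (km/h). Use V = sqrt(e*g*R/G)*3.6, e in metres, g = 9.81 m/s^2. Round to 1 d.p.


Convert cant: e = 55.3 mm = 0.0553 m
V_ms = sqrt(0.0553 * 9.81 * 539 / 1.435)
V_ms = sqrt(203.765663) = 14.2747 m/s
V = 14.2747 * 3.6 = 51.4 km/h

51.4


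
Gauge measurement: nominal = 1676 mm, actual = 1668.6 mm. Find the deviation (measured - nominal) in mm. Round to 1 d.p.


Deviation = measured - nominal
Deviation = 1668.6 - 1676
Deviation = -7.4 mm

-7.4


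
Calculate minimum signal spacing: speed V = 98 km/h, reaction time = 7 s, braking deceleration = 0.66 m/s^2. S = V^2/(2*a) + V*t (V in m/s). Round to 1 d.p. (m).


V = 98 / 3.6 = 27.2222 m/s
Braking distance = 27.2222^2 / (2*0.66) = 561.401 m
Sighting distance = 27.2222 * 7 = 190.5556 m
S = 561.401 + 190.5556 = 752.0 m

752.0


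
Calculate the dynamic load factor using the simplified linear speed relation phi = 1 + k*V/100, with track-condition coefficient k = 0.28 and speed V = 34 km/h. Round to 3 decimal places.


phi = 1 + k * V / 100
phi = 1 + 0.28 * 34 / 100
phi = 1 + 0.0952
phi = 1.095

1.095


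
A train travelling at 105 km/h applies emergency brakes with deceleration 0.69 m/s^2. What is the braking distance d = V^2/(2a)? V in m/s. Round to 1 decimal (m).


Convert speed: V = 105 / 3.6 = 29.1667 m/s
V^2 = 850.6944
d = 850.6944 / (2 * 0.69)
d = 850.6944 / 1.38
d = 616.4 m

616.4


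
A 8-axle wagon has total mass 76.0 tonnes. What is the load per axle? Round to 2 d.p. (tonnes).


Load per axle = total weight / number of axles
Load = 76.0 / 8
Load = 9.50 tonnes

9.50


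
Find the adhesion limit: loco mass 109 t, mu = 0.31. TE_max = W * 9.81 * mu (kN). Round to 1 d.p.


TE_max = W * g * mu
TE_max = 109 * 9.81 * 0.31
TE_max = 1069.29 * 0.31
TE_max = 331.5 kN

331.5


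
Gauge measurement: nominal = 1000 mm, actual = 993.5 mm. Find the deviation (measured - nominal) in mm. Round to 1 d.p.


Deviation = measured - nominal
Deviation = 993.5 - 1000
Deviation = -6.5 mm

-6.5


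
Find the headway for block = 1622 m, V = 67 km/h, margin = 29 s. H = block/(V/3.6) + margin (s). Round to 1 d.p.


V = 67 / 3.6 = 18.6111 m/s
Block traversal time = 1622 / 18.6111 = 87.1522 s
Headway = 87.1522 + 29
Headway = 116.2 s

116.2


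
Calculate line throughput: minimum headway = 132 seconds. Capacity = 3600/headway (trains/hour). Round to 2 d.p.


Capacity = 3600 / headway
Capacity = 3600 / 132
Capacity = 27.27 trains/hour

27.27


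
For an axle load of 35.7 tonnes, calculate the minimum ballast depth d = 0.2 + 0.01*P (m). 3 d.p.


d = 0.2 + 0.01 * 35.7
d = 0.2 + 0.357
d = 0.557 m

0.557


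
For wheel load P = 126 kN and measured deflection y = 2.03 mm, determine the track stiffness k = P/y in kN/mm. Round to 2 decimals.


Track stiffness k = P / y
k = 126 / 2.03
k = 62.07 kN/mm

62.07


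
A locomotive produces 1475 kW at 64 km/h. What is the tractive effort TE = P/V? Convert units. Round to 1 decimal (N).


Convert: P = 1475 kW = 1475000 W
V = 64 / 3.6 = 17.7778 m/s
TE = 1475000 / 17.7778
TE = 82968.8 N

82968.8


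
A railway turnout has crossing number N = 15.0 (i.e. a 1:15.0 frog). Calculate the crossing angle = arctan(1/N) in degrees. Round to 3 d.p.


1/N = 1/15.0 = 0.066667
angle = arctan(0.066667) = 0.066568 rad
angle = 0.066568 * 180/pi = 3.814 degrees

3.814


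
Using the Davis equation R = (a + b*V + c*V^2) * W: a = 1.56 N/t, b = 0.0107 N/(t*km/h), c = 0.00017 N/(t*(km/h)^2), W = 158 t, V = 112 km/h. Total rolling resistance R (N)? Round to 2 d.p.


b*V = 0.0107 * 112 = 1.1984
c*V^2 = 0.00017 * 12544 = 2.13248
R_per_t = 1.56 + 1.1984 + 2.13248 = 4.89088 N/t
R_total = 4.89088 * 158 = 772.76 N

772.76


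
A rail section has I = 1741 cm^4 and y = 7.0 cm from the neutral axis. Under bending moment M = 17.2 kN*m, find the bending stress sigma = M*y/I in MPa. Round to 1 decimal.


Convert units:
M = 17.2 kN*m = 17200000 N*mm
y = 7.0 cm = 70 mm
I = 1741 cm^4 = 17410000 mm^4
sigma = 17200000 * 70 / 17410000
sigma = 69.2 MPa

69.2


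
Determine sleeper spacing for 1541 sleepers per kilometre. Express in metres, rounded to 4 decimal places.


Spacing = 1000 m / number of sleepers
Spacing = 1000 / 1541
Spacing = 0.6489 m

0.6489


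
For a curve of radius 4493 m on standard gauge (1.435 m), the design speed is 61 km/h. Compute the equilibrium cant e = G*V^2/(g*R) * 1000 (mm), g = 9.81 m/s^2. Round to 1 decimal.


Convert speed: V = 61 / 3.6 = 16.9444 m/s
Apply formula: e = 1.435 * 16.9444^2 / (9.81 * 4493)
e = 1.435 * 287.1142 / 44076.33
e = 0.009348 m = 9.3 mm

9.3


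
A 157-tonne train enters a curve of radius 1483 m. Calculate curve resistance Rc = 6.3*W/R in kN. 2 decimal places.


Rc = 6.3 * W / R
Rc = 6.3 * 157 / 1483
Rc = 989.1 / 1483
Rc = 0.67 kN

0.67


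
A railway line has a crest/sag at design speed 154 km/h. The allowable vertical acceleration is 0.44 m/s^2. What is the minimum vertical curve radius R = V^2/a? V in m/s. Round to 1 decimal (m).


Convert speed: V = 154 / 3.6 = 42.7778 m/s
V^2 = 1829.9383 m^2/s^2
R_v = 1829.9383 / 0.44
R_v = 4159.0 m

4159.0


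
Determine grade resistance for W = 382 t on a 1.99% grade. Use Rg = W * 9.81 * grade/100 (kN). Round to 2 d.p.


Rg = W * 9.81 * grade / 100
Rg = 382 * 9.81 * 1.99 / 100
Rg = 3747.42 * 0.0199
Rg = 74.57 kN

74.57


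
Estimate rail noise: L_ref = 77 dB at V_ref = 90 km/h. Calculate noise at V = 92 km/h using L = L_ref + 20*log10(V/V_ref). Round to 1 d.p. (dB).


V/V_ref = 92 / 90 = 1.022222
log10(1.022222) = 0.009545
20 * 0.009545 = 0.1909
L = 77 + 0.1909 = 77.2 dB

77.2


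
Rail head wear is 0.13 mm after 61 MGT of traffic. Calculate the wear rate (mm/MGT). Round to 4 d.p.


Wear rate = total wear / cumulative tonnage
Rate = 0.13 / 61
Rate = 0.0021 mm/MGT

0.0021


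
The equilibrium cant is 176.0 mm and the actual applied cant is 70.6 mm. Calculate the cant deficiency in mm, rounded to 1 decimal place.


Cant deficiency = equilibrium cant - actual cant
CD = 176.0 - 70.6
CD = 105.4 mm

105.4


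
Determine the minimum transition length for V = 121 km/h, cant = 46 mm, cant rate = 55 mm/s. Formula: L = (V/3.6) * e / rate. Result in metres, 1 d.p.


Convert speed: V = 121 / 3.6 = 33.6111 m/s
L = 33.6111 * 46 / 55
L = 1546.1111 / 55
L = 28.1 m

28.1


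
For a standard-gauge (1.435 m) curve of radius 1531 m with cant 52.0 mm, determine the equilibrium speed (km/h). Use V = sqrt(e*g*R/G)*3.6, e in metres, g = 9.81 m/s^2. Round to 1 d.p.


Convert cant: e = 52.0 mm = 0.0520 m
V_ms = sqrt(0.0520 * 9.81 * 1531 / 1.435)
V_ms = sqrt(544.246495) = 23.3291 m/s
V = 23.3291 * 3.6 = 84.0 km/h

84.0


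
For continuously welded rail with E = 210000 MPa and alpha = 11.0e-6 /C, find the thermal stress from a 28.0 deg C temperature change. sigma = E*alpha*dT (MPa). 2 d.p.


sigma = E * alpha * dT
sigma = 210000 * 11.0e-6 * 28.0
sigma = 2.31 * 28.0
sigma = 64.68 MPa

64.68


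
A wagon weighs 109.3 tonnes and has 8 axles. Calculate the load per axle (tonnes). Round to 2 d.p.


Load per axle = total weight / number of axles
Load = 109.3 / 8
Load = 13.66 tonnes

13.66


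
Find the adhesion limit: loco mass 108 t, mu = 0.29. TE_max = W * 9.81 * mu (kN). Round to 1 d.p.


TE_max = W * g * mu
TE_max = 108 * 9.81 * 0.29
TE_max = 1059.48 * 0.29
TE_max = 307.2 kN

307.2


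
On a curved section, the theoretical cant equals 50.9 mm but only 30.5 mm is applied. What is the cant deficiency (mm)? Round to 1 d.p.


Cant deficiency = equilibrium cant - actual cant
CD = 50.9 - 30.5
CD = 20.4 mm

20.4


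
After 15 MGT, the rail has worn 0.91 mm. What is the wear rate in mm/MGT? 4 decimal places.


Wear rate = total wear / cumulative tonnage
Rate = 0.91 / 15
Rate = 0.0607 mm/MGT

0.0607


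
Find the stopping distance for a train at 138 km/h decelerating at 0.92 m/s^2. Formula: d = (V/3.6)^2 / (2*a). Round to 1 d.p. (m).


Convert speed: V = 138 / 3.6 = 38.3333 m/s
V^2 = 1469.4444
d = 1469.4444 / (2 * 0.92)
d = 1469.4444 / 1.84
d = 798.6 m

798.6


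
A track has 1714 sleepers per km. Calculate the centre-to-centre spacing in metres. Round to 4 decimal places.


Spacing = 1000 m / number of sleepers
Spacing = 1000 / 1714
Spacing = 0.5834 m

0.5834


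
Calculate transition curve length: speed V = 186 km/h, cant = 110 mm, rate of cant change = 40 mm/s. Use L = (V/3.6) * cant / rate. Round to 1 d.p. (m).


Convert speed: V = 186 / 3.6 = 51.6667 m/s
L = 51.6667 * 110 / 40
L = 5683.3333 / 40
L = 142.1 m

142.1


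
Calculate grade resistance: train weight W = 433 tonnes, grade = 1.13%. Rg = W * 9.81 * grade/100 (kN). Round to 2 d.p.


Rg = W * 9.81 * grade / 100
Rg = 433 * 9.81 * 1.13 / 100
Rg = 4247.73 * 0.0113
Rg = 48.00 kN

48.00


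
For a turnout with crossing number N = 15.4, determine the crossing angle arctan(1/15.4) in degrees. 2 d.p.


1/N = 1/15.4 = 0.064935
angle = arctan(0.064935) = 0.064844 rad
angle = 0.064844 * 180/pi = 3.72 degrees

3.72


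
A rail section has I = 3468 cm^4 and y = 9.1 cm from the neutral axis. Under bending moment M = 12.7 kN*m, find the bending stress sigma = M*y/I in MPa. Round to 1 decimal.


Convert units:
M = 12.7 kN*m = 12700000 N*mm
y = 9.1 cm = 91 mm
I = 3468 cm^4 = 34680000 mm^4
sigma = 12700000 * 91 / 34680000
sigma = 33.3 MPa

33.3


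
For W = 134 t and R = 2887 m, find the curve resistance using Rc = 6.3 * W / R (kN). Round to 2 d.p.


Rc = 6.3 * W / R
Rc = 6.3 * 134 / 2887
Rc = 844.2 / 2887
Rc = 0.29 kN

0.29


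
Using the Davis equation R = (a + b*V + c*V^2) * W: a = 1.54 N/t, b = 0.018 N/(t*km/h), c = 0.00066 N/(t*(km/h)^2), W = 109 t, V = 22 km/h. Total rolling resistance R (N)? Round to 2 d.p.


b*V = 0.018 * 22 = 0.396
c*V^2 = 0.00066 * 484 = 0.31944
R_per_t = 1.54 + 0.396 + 0.31944 = 2.25544 N/t
R_total = 2.25544 * 109 = 245.84 N

245.84


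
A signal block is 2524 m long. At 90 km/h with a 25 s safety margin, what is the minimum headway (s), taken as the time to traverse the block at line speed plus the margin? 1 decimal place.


V = 90 / 3.6 = 25.0 m/s
Block traversal time = 2524 / 25.0 = 100.96 s
Headway = 100.96 + 25
Headway = 126.0 s

126.0


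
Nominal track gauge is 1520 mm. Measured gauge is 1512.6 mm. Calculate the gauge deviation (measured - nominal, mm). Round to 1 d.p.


Deviation = measured - nominal
Deviation = 1512.6 - 1520
Deviation = -7.4 mm

-7.4


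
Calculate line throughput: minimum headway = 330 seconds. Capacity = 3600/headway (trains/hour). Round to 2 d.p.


Capacity = 3600 / headway
Capacity = 3600 / 330
Capacity = 10.91 trains/hour

10.91


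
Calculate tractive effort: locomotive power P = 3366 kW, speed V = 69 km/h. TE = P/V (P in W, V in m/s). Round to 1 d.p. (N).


Convert: P = 3366 kW = 3366000 W
V = 69 / 3.6 = 19.1667 m/s
TE = 3366000 / 19.1667
TE = 175617.4 N

175617.4


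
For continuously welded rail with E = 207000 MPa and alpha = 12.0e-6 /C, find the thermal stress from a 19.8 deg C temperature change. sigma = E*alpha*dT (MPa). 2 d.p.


sigma = E * alpha * dT
sigma = 207000 * 12.0e-6 * 19.8
sigma = 2.484 * 19.8
sigma = 49.18 MPa

49.18


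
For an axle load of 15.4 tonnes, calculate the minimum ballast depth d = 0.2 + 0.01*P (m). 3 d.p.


d = 0.2 + 0.01 * 15.4
d = 0.2 + 0.154
d = 0.354 m

0.354


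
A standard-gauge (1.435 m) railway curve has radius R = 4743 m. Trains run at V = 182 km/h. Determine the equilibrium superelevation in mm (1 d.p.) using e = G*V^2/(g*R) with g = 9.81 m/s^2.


Convert speed: V = 182 / 3.6 = 50.5556 m/s
Apply formula: e = 1.435 * 50.5556^2 / (9.81 * 4743)
e = 1.435 * 2555.8642 / 46528.83
e = 0.078826 m = 78.8 mm

78.8


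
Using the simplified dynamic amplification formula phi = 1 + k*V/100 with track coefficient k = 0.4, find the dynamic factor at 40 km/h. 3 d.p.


phi = 1 + k * V / 100
phi = 1 + 0.4 * 40 / 100
phi = 1 + 0.16
phi = 1.160

1.160


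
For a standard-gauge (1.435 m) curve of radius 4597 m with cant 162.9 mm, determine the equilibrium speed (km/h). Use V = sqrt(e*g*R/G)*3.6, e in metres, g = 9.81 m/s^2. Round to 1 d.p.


Convert cant: e = 162.9 mm = 0.1629 m
V_ms = sqrt(0.1629 * 9.81 * 4597 / 1.435)
V_ms = sqrt(5119.324915) = 71.5495 m/s
V = 71.5495 * 3.6 = 257.6 km/h

257.6


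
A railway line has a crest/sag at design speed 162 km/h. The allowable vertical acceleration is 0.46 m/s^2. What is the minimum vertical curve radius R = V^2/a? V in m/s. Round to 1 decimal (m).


Convert speed: V = 162 / 3.6 = 45.0 m/s
V^2 = 2025.0 m^2/s^2
R_v = 2025.0 / 0.46
R_v = 4402.2 m

4402.2


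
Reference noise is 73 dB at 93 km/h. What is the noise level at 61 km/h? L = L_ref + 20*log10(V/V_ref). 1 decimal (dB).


V/V_ref = 61 / 93 = 0.655914
log10(0.655914) = -0.183153
20 * -0.183153 = -3.6631
L = 73 + -3.6631 = 69.3 dB

69.3


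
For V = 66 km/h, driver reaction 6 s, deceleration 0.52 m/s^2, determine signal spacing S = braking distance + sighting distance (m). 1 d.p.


V = 66 / 3.6 = 18.3333 m/s
Braking distance = 18.3333^2 / (2*0.52) = 323.1838 m
Sighting distance = 18.3333 * 6 = 110.0 m
S = 323.1838 + 110.0 = 433.2 m

433.2


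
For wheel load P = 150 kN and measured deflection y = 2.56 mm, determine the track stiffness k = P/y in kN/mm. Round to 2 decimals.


Track stiffness k = P / y
k = 150 / 2.56
k = 58.59 kN/mm

58.59


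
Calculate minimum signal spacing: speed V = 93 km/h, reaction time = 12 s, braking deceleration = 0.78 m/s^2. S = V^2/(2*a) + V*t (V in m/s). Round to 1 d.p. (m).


V = 93 / 3.6 = 25.8333 m/s
Braking distance = 25.8333^2 / (2*0.78) = 427.7956 m
Sighting distance = 25.8333 * 12 = 310.0 m
S = 427.7956 + 310.0 = 737.8 m

737.8


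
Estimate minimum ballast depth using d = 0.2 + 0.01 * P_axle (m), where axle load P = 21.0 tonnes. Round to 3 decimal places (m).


d = 0.2 + 0.01 * 21.0
d = 0.2 + 0.21
d = 0.410 m

0.410


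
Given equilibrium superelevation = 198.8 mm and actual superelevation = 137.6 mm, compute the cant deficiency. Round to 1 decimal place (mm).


Cant deficiency = equilibrium cant - actual cant
CD = 198.8 - 137.6
CD = 61.2 mm

61.2


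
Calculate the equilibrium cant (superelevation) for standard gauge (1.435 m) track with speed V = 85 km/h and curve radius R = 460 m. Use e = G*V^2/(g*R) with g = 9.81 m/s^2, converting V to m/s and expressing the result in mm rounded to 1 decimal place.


Convert speed: V = 85 / 3.6 = 23.6111 m/s
Apply formula: e = 1.435 * 23.6111^2 / (9.81 * 460)
e = 1.435 * 557.4846 / 4512.6
e = 0.177279 m = 177.3 mm

177.3


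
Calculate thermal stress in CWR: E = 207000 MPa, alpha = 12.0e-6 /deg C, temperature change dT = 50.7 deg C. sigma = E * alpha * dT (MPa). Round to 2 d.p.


sigma = E * alpha * dT
sigma = 207000 * 12.0e-6 * 50.7
sigma = 2.484 * 50.7
sigma = 125.94 MPa

125.94


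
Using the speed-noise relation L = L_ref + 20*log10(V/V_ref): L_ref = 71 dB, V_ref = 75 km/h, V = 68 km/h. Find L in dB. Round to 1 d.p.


V/V_ref = 68 / 75 = 0.906667
log10(0.906667) = -0.042552
20 * -0.042552 = -0.851
L = 71 + -0.851 = 70.1 dB

70.1


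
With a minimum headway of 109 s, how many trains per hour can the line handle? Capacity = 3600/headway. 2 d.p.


Capacity = 3600 / headway
Capacity = 3600 / 109
Capacity = 33.03 trains/hour

33.03


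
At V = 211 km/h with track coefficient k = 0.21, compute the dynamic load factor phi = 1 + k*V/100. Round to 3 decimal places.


phi = 1 + k * V / 100
phi = 1 + 0.21 * 211 / 100
phi = 1 + 0.4431
phi = 1.443

1.443


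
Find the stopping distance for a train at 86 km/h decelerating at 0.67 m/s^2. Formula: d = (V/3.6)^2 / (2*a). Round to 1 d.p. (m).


Convert speed: V = 86 / 3.6 = 23.8889 m/s
V^2 = 570.679
d = 570.679 / (2 * 0.67)
d = 570.679 / 1.34
d = 425.9 m

425.9


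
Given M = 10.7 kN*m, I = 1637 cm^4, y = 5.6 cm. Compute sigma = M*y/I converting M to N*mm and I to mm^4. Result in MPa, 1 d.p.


Convert units:
M = 10.7 kN*m = 10700000 N*mm
y = 5.6 cm = 56 mm
I = 1637 cm^4 = 16370000 mm^4
sigma = 10700000 * 56 / 16370000
sigma = 36.6 MPa

36.6


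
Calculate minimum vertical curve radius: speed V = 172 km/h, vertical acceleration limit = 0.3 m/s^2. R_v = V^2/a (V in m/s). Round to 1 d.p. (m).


Convert speed: V = 172 / 3.6 = 47.7778 m/s
V^2 = 2282.716 m^2/s^2
R_v = 2282.716 / 0.3
R_v = 7609.1 m

7609.1


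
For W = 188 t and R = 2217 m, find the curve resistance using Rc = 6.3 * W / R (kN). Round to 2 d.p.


Rc = 6.3 * W / R
Rc = 6.3 * 188 / 2217
Rc = 1184.4 / 2217
Rc = 0.53 kN

0.53


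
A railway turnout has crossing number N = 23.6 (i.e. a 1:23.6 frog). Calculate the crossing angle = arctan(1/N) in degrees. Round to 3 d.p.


1/N = 1/23.6 = 0.042373
angle = arctan(0.042373) = 0.042348 rad
angle = 0.042348 * 180/pi = 2.426 degrees

2.426


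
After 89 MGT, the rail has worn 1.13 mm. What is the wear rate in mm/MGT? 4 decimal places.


Wear rate = total wear / cumulative tonnage
Rate = 1.13 / 89
Rate = 0.0127 mm/MGT

0.0127


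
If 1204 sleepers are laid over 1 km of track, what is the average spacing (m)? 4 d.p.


Spacing = 1000 m / number of sleepers
Spacing = 1000 / 1204
Spacing = 0.8306 m

0.8306


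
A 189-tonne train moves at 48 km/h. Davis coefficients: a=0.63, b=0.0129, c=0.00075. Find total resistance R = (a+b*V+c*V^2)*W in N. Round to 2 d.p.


b*V = 0.0129 * 48 = 0.6192
c*V^2 = 0.00075 * 2304 = 1.728
R_per_t = 0.63 + 0.6192 + 1.728 = 2.9772 N/t
R_total = 2.9772 * 189 = 562.69 N

562.69


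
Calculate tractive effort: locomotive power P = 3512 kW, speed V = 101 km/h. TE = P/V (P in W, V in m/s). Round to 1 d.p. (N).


Convert: P = 3512 kW = 3512000 W
V = 101 / 3.6 = 28.0556 m/s
TE = 3512000 / 28.0556
TE = 125180.2 N

125180.2


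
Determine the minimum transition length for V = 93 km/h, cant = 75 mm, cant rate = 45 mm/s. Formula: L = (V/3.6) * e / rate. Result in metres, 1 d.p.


Convert speed: V = 93 / 3.6 = 25.8333 m/s
L = 25.8333 * 75 / 45
L = 1937.5 / 45
L = 43.1 m

43.1


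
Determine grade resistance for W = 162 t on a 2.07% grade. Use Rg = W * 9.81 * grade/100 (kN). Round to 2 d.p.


Rg = W * 9.81 * grade / 100
Rg = 162 * 9.81 * 2.07 / 100
Rg = 1589.22 * 0.0207
Rg = 32.90 kN

32.90


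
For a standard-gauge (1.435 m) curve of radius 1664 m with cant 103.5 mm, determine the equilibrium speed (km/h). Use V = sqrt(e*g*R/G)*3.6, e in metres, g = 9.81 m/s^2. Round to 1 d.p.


Convert cant: e = 103.5 mm = 0.1035 m
V_ms = sqrt(0.1035 * 9.81 * 1664 / 1.435)
V_ms = sqrt(1177.36407) = 34.3127 m/s
V = 34.3127 * 3.6 = 123.5 km/h

123.5


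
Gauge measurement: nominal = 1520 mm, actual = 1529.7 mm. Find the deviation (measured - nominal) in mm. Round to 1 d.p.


Deviation = measured - nominal
Deviation = 1529.7 - 1520
Deviation = 9.7 mm

9.7


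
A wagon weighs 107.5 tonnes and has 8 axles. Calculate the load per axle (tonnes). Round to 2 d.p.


Load per axle = total weight / number of axles
Load = 107.5 / 8
Load = 13.44 tonnes

13.44


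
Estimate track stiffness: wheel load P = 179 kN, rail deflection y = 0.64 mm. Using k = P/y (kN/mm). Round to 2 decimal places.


Track stiffness k = P / y
k = 179 / 0.64
k = 279.69 kN/mm

279.69


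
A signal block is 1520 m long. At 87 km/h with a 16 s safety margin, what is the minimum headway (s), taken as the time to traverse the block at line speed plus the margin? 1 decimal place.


V = 87 / 3.6 = 24.1667 m/s
Block traversal time = 1520 / 24.1667 = 62.8966 s
Headway = 62.8966 + 16
Headway = 78.9 s

78.9


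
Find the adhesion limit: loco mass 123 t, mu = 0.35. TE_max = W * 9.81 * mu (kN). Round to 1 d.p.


TE_max = W * g * mu
TE_max = 123 * 9.81 * 0.35
TE_max = 1206.63 * 0.35
TE_max = 422.3 kN

422.3


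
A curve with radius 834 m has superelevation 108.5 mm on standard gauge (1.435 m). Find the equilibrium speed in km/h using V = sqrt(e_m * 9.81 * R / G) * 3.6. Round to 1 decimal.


Convert cant: e = 108.5 mm = 0.1085 m
V_ms = sqrt(0.1085 * 9.81 * 834 / 1.435)
V_ms = sqrt(618.604244) = 24.8718 m/s
V = 24.8718 * 3.6 = 89.5 km/h

89.5


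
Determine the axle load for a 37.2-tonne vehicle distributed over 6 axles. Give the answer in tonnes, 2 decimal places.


Load per axle = total weight / number of axles
Load = 37.2 / 6
Load = 6.20 tonnes

6.20


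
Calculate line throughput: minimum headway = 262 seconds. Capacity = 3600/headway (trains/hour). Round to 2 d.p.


Capacity = 3600 / headway
Capacity = 3600 / 262
Capacity = 13.74 trains/hour

13.74


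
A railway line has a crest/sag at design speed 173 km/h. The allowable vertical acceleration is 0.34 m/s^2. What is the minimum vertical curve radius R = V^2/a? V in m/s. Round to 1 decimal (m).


Convert speed: V = 173 / 3.6 = 48.0556 m/s
V^2 = 2309.3364 m^2/s^2
R_v = 2309.3364 / 0.34
R_v = 6792.2 m

6792.2


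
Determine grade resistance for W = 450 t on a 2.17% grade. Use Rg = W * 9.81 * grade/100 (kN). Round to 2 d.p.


Rg = W * 9.81 * grade / 100
Rg = 450 * 9.81 * 2.17 / 100
Rg = 4414.5 * 0.0217
Rg = 95.79 kN

95.79


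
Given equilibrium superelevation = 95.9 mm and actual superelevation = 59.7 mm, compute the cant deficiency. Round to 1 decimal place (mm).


Cant deficiency = equilibrium cant - actual cant
CD = 95.9 - 59.7
CD = 36.2 mm

36.2


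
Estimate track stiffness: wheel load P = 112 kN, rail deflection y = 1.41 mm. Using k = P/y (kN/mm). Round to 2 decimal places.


Track stiffness k = P / y
k = 112 / 1.41
k = 79.43 kN/mm

79.43


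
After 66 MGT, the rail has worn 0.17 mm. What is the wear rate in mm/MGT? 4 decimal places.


Wear rate = total wear / cumulative tonnage
Rate = 0.17 / 66
Rate = 0.0026 mm/MGT

0.0026


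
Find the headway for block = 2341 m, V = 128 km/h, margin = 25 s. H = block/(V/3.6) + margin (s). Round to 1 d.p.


V = 128 / 3.6 = 35.5556 m/s
Block traversal time = 2341 / 35.5556 = 65.8406 s
Headway = 65.8406 + 25
Headway = 90.8 s

90.8


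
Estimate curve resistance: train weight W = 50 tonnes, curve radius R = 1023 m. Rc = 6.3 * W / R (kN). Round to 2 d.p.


Rc = 6.3 * W / R
Rc = 6.3 * 50 / 1023
Rc = 315.0 / 1023
Rc = 0.31 kN

0.31


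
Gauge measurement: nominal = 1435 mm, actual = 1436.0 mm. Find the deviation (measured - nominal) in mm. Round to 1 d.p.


Deviation = measured - nominal
Deviation = 1436.0 - 1435
Deviation = 1.0 mm

1.0


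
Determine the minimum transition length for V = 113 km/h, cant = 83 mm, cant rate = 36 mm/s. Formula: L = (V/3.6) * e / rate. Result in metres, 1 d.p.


Convert speed: V = 113 / 3.6 = 31.3889 m/s
L = 31.3889 * 83 / 36
L = 2605.2778 / 36
L = 72.4 m

72.4


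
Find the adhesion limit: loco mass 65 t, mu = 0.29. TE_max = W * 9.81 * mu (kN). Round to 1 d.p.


TE_max = W * g * mu
TE_max = 65 * 9.81 * 0.29
TE_max = 637.65 * 0.29
TE_max = 184.9 kN

184.9


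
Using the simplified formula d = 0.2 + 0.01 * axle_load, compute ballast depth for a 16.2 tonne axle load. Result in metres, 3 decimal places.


d = 0.2 + 0.01 * 16.2
d = 0.2 + 0.162
d = 0.362 m

0.362


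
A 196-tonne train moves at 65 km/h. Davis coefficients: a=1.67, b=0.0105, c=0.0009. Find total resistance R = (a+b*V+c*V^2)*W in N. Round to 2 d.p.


b*V = 0.0105 * 65 = 0.6825
c*V^2 = 0.0009 * 4225 = 3.8025
R_per_t = 1.67 + 0.6825 + 3.8025 = 6.155 N/t
R_total = 6.155 * 196 = 1206.38 N

1206.38


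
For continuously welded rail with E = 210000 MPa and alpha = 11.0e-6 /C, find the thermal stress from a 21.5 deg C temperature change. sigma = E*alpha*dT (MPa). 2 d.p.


sigma = E * alpha * dT
sigma = 210000 * 11.0e-6 * 21.5
sigma = 2.31 * 21.5
sigma = 49.67 MPa

49.67


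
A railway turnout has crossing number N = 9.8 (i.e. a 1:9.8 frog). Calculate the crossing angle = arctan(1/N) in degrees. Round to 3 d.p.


1/N = 1/9.8 = 0.102041
angle = arctan(0.102041) = 0.101689 rad
angle = 0.101689 * 180/pi = 5.826 degrees

5.826


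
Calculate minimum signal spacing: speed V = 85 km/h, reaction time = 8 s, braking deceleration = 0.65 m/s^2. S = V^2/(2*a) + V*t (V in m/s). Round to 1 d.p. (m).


V = 85 / 3.6 = 23.6111 m/s
Braking distance = 23.6111^2 / (2*0.65) = 428.8343 m
Sighting distance = 23.6111 * 8 = 188.8889 m
S = 428.8343 + 188.8889 = 617.7 m

617.7


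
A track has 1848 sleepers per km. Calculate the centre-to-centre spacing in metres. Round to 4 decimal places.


Spacing = 1000 m / number of sleepers
Spacing = 1000 / 1848
Spacing = 0.5411 m

0.5411


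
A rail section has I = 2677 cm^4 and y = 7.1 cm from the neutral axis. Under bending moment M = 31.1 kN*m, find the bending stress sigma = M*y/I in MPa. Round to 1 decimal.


Convert units:
M = 31.1 kN*m = 31100000 N*mm
y = 7.1 cm = 71 mm
I = 2677 cm^4 = 26770000 mm^4
sigma = 31100000 * 71 / 26770000
sigma = 82.5 MPa

82.5


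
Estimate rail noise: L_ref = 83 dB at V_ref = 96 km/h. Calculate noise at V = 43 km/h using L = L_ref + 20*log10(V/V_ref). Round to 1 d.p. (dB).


V/V_ref = 43 / 96 = 0.447917
log10(0.447917) = -0.348803
20 * -0.348803 = -6.9761
L = 83 + -6.9761 = 76.0 dB

76.0


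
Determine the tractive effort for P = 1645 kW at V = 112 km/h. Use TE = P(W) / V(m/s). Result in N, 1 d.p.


Convert: P = 1645 kW = 1645000 W
V = 112 / 3.6 = 31.1111 m/s
TE = 1645000 / 31.1111
TE = 52875.0 N

52875.0


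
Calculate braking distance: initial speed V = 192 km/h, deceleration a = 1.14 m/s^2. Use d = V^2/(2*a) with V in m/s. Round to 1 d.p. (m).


Convert speed: V = 192 / 3.6 = 53.3333 m/s
V^2 = 2844.4444
d = 2844.4444 / (2 * 1.14)
d = 2844.4444 / 2.28
d = 1247.6 m

1247.6


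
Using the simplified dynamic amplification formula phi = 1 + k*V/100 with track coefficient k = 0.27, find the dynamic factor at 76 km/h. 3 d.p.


phi = 1 + k * V / 100
phi = 1 + 0.27 * 76 / 100
phi = 1 + 0.2052
phi = 1.205

1.205


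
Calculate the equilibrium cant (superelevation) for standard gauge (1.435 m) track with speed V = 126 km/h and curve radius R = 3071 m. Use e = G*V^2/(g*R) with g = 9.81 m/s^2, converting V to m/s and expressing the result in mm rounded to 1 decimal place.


Convert speed: V = 126 / 3.6 = 35.0 m/s
Apply formula: e = 1.435 * 35.0^2 / (9.81 * 3071)
e = 1.435 * 1225.0 / 30126.51
e = 0.05835 m = 58.3 mm

58.3


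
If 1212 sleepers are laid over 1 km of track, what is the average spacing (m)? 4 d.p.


Spacing = 1000 m / number of sleepers
Spacing = 1000 / 1212
Spacing = 0.8251 m

0.8251


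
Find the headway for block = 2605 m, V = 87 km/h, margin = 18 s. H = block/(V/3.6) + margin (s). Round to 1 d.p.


V = 87 / 3.6 = 24.1667 m/s
Block traversal time = 2605 / 24.1667 = 107.7931 s
Headway = 107.7931 + 18
Headway = 125.8 s

125.8


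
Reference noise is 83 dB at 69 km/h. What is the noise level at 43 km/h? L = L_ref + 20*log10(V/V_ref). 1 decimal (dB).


V/V_ref = 43 / 69 = 0.623188
log10(0.623188) = -0.205381
20 * -0.205381 = -4.1076
L = 83 + -4.1076 = 78.9 dB

78.9


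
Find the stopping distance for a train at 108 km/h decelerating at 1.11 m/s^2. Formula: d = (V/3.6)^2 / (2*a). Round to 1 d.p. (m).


Convert speed: V = 108 / 3.6 = 30.0 m/s
V^2 = 900.0
d = 900.0 / (2 * 1.11)
d = 900.0 / 2.22
d = 405.4 m

405.4


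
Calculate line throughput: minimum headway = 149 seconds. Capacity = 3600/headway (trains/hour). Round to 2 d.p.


Capacity = 3600 / headway
Capacity = 3600 / 149
Capacity = 24.16 trains/hour

24.16


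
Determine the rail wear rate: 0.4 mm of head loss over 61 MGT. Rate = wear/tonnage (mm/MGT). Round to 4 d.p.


Wear rate = total wear / cumulative tonnage
Rate = 0.4 / 61
Rate = 0.0066 mm/MGT

0.0066


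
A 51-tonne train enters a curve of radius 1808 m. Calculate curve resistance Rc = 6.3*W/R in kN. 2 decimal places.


Rc = 6.3 * W / R
Rc = 6.3 * 51 / 1808
Rc = 321.3 / 1808
Rc = 0.18 kN

0.18


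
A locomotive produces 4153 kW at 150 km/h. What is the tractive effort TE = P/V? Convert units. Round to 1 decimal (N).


Convert: P = 4153 kW = 4153000 W
V = 150 / 3.6 = 41.6667 m/s
TE = 4153000 / 41.6667
TE = 99672.0 N

99672.0


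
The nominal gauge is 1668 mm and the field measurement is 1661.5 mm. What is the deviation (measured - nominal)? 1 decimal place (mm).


Deviation = measured - nominal
Deviation = 1661.5 - 1668
Deviation = -6.5 mm

-6.5


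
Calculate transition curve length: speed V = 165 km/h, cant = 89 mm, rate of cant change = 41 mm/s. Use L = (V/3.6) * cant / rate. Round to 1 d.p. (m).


Convert speed: V = 165 / 3.6 = 45.8333 m/s
L = 45.8333 * 89 / 41
L = 4079.1667 / 41
L = 99.5 m

99.5


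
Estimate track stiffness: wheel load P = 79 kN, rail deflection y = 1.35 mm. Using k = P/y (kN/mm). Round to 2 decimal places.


Track stiffness k = P / y
k = 79 / 1.35
k = 58.52 kN/mm

58.52


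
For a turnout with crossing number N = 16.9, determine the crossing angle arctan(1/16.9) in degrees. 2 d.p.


1/N = 1/16.9 = 0.059172
angle = arctan(0.059172) = 0.059103 rad
angle = 0.059103 * 180/pi = 3.39 degrees

3.39


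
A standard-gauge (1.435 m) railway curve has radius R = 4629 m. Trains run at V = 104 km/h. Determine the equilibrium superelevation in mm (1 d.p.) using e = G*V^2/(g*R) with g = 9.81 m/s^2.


Convert speed: V = 104 / 3.6 = 28.8889 m/s
Apply formula: e = 1.435 * 28.8889^2 / (9.81 * 4629)
e = 1.435 * 834.5679 / 45410.49
e = 0.026373 m = 26.4 mm

26.4


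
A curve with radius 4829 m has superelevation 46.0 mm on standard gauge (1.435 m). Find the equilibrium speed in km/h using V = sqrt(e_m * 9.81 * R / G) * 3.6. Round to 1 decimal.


Convert cant: e = 46.0 mm = 0.0460 m
V_ms = sqrt(0.0460 * 9.81 * 4829 / 1.435)
V_ms = sqrt(1518.560655) = 38.9687 m/s
V = 38.9687 * 3.6 = 140.3 km/h

140.3


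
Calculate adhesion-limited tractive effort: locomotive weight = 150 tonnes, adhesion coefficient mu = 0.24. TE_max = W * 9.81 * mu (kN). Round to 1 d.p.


TE_max = W * g * mu
TE_max = 150 * 9.81 * 0.24
TE_max = 1471.5 * 0.24
TE_max = 353.2 kN

353.2


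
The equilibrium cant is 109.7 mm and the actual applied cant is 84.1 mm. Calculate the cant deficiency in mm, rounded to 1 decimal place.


Cant deficiency = equilibrium cant - actual cant
CD = 109.7 - 84.1
CD = 25.6 mm

25.6


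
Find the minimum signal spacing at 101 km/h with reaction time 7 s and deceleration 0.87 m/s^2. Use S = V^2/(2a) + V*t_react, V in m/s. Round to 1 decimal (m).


V = 101 / 3.6 = 28.0556 m/s
Braking distance = 28.0556^2 / (2*0.87) = 452.3645 m
Sighting distance = 28.0556 * 7 = 196.3889 m
S = 452.3645 + 196.3889 = 648.8 m

648.8


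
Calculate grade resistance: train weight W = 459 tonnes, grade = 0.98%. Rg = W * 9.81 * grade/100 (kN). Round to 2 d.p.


Rg = W * 9.81 * grade / 100
Rg = 459 * 9.81 * 0.98 / 100
Rg = 4502.79 * 0.0098
Rg = 44.13 kN

44.13


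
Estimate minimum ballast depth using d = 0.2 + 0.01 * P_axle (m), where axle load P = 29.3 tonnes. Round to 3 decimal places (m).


d = 0.2 + 0.01 * 29.3
d = 0.2 + 0.293
d = 0.493 m

0.493


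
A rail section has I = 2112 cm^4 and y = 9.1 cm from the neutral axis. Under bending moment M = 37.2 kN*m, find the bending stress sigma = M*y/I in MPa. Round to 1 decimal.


Convert units:
M = 37.2 kN*m = 37200000 N*mm
y = 9.1 cm = 91 mm
I = 2112 cm^4 = 21120000 mm^4
sigma = 37200000 * 91 / 21120000
sigma = 160.3 MPa

160.3


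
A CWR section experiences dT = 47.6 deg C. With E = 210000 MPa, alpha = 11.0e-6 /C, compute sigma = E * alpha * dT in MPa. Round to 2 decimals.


sigma = E * alpha * dT
sigma = 210000 * 11.0e-6 * 47.6
sigma = 2.31 * 47.6
sigma = 109.96 MPa

109.96


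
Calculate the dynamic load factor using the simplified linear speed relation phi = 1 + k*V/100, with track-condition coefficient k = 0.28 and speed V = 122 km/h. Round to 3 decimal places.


phi = 1 + k * V / 100
phi = 1 + 0.28 * 122 / 100
phi = 1 + 0.3416
phi = 1.342

1.342


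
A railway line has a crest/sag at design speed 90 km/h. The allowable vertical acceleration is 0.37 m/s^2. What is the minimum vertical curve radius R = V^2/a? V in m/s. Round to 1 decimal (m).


Convert speed: V = 90 / 3.6 = 25.0 m/s
V^2 = 625.0 m^2/s^2
R_v = 625.0 / 0.37
R_v = 1689.2 m

1689.2


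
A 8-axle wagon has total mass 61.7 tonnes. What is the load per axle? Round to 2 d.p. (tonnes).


Load per axle = total weight / number of axles
Load = 61.7 / 8
Load = 7.71 tonnes

7.71


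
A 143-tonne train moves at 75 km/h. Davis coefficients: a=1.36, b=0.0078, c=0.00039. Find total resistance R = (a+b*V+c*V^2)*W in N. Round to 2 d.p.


b*V = 0.0078 * 75 = 0.585
c*V^2 = 0.00039 * 5625 = 2.19375
R_per_t = 1.36 + 0.585 + 2.19375 = 4.13875 N/t
R_total = 4.13875 * 143 = 591.84 N

591.84


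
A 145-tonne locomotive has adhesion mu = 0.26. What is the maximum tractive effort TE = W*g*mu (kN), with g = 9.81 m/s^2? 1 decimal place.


TE_max = W * g * mu
TE_max = 145 * 9.81 * 0.26
TE_max = 1422.45 * 0.26
TE_max = 369.8 kN

369.8


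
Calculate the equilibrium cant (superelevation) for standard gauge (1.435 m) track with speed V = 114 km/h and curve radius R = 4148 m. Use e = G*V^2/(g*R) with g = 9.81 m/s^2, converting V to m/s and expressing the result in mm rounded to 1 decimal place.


Convert speed: V = 114 / 3.6 = 31.6667 m/s
Apply formula: e = 1.435 * 31.6667^2 / (9.81 * 4148)
e = 1.435 * 1002.7778 / 40691.88
e = 0.035363 m = 35.4 mm

35.4


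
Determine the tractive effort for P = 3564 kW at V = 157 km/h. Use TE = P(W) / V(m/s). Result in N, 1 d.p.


Convert: P = 3564 kW = 3564000 W
V = 157 / 3.6 = 43.6111 m/s
TE = 3564000 / 43.6111
TE = 81722.3 N

81722.3


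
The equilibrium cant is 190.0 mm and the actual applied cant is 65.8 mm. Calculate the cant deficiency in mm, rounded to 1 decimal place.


Cant deficiency = equilibrium cant - actual cant
CD = 190.0 - 65.8
CD = 124.2 mm

124.2


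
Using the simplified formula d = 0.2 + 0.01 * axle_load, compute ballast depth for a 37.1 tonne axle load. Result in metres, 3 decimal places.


d = 0.2 + 0.01 * 37.1
d = 0.2 + 0.371
d = 0.571 m

0.571


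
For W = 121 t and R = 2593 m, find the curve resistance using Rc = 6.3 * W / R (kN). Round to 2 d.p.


Rc = 6.3 * W / R
Rc = 6.3 * 121 / 2593
Rc = 762.3 / 2593
Rc = 0.29 kN

0.29


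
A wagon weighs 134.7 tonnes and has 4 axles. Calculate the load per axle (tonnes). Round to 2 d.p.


Load per axle = total weight / number of axles
Load = 134.7 / 4
Load = 33.68 tonnes

33.68


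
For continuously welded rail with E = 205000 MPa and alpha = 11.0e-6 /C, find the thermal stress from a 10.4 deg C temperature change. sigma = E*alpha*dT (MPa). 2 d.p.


sigma = E * alpha * dT
sigma = 205000 * 11.0e-6 * 10.4
sigma = 2.255 * 10.4
sigma = 23.45 MPa

23.45


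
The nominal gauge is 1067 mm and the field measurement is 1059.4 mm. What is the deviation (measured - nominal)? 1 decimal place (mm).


Deviation = measured - nominal
Deviation = 1059.4 - 1067
Deviation = -7.6 mm

-7.6


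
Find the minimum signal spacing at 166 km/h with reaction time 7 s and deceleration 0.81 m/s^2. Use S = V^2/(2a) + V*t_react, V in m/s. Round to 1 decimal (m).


V = 166 / 3.6 = 46.1111 m/s
Braking distance = 46.1111^2 / (2*0.81) = 1312.4905 m
Sighting distance = 46.1111 * 7 = 322.7778 m
S = 1312.4905 + 322.7778 = 1635.3 m

1635.3


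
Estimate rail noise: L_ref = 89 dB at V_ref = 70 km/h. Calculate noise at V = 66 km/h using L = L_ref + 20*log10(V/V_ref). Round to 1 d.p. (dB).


V/V_ref = 66 / 70 = 0.942857
log10(0.942857) = -0.025554
20 * -0.025554 = -0.5111
L = 89 + -0.5111 = 88.5 dB

88.5


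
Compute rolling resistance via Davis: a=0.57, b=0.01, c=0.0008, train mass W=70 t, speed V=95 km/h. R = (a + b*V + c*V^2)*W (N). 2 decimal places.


b*V = 0.01 * 95 = 0.95
c*V^2 = 0.0008 * 9025 = 7.22
R_per_t = 0.57 + 0.95 + 7.22 = 8.74 N/t
R_total = 8.74 * 70 = 611.80 N

611.80


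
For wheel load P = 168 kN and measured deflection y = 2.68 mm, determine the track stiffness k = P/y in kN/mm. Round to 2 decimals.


Track stiffness k = P / y
k = 168 / 2.68
k = 62.69 kN/mm

62.69


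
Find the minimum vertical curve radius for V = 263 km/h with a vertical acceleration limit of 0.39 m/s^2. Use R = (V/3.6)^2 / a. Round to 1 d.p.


Convert speed: V = 263 / 3.6 = 73.0556 m/s
V^2 = 5337.1142 m^2/s^2
R_v = 5337.1142 / 0.39
R_v = 13684.9 m

13684.9
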